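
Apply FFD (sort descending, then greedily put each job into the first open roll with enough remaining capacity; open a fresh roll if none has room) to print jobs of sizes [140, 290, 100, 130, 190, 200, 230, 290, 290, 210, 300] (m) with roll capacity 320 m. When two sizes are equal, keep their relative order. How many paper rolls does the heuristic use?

Sorted descending: 300, 290, 290, 290, 230, 210, 200, 190, 140, 130, 100.
  300 → roll 1 (new)  [load 300/320]
  290 → roll 2 (new)  [load 290/320]
  290 → roll 3 (new)  [load 290/320]
  290 → roll 4 (new)  [load 290/320]
  230 → roll 5 (new)  [load 230/320]
  210 → roll 6 (new)  [load 210/320]
  200 → roll 7 (new)  [load 200/320]
  190 → roll 8 (new)  [load 190/320]
  140 → roll 9 (new)  [load 140/320]
  130 → roll 8  [load 320/320]
  100 → roll 6  [load 310/320]
9 paper rolls opened.

9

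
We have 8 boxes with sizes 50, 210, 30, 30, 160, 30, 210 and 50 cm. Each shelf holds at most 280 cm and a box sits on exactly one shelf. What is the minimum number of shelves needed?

3

Total = 210 + 210 + 160 + 50 + 50 + 30 + 30 + 30 = 770 cm.
Lower bound: ⌈770/280⌉ = 3 shelves.
A packing using 3 shelves:
  shelf 1: 210 + 50 = 260
  shelf 2: 210 + 50 = 260
  shelf 3: 160 + 30 + 30 + 30 = 250
This matches the lower bound, so 3 is optimal.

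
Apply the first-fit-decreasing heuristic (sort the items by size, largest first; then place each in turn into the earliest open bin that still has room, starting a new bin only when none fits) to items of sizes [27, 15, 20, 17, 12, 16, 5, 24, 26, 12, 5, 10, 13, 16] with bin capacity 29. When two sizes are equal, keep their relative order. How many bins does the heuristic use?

Sorted descending: 27, 26, 24, 20, 17, 16, 16, 15, 13, 12, 12, 10, 5, 5.
  27 → bin 1 (new)  [load 27/29]
  26 → bin 2 (new)  [load 26/29]
  24 → bin 3 (new)  [load 24/29]
  20 → bin 4 (new)  [load 20/29]
  17 → bin 5 (new)  [load 17/29]
  16 → bin 6 (new)  [load 16/29]
  16 → bin 7 (new)  [load 16/29]
  15 → bin 8 (new)  [load 15/29]
  13 → bin 6  [load 29/29]
  12 → bin 5  [load 29/29]
  12 → bin 7  [load 28/29]
  10 → bin 8  [load 25/29]
  5 → bin 3  [load 29/29]
  5 → bin 4  [load 25/29]
8 bins opened.

8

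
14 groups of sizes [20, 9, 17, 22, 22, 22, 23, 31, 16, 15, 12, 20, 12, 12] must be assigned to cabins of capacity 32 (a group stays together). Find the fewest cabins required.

Total = 31 + 23 + 22 + 22 + 22 + 20 + 20 + 17 + 16 + 15 + 12 + 12 + 12 + 9 = 253.
Lower bound: ⌈253/32⌉ = 8 cabins.
A packing using 9 cabins:
  cabin 1: 31 = 31
  cabin 2: 23 + 9 = 32
  cabin 3: 22 = 22
  cabin 4: 22 = 22
  cabin 5: 22 = 22
  cabin 6: 20 + 12 = 32
  cabin 7: 20 + 12 = 32
  cabin 8: 17 + 15 = 32
  cabin 9: 16 + 12 = 28
No arrangement into 8 cabins stays within capacity, so 9 is optimal.

9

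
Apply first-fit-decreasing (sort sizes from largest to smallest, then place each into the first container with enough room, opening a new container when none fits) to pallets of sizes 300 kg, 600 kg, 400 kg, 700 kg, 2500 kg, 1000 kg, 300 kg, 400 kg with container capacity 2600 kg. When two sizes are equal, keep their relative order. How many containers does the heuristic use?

3

Sorted descending: 2500, 1000, 700, 600, 400, 400, 300, 300.
  2500 → container 1 (new)  [load 2500/2600]
  1000 → container 2 (new)  [load 1000/2600]
  700 → container 2  [load 1700/2600]
  600 → container 2  [load 2300/2600]
  400 → container 3 (new)  [load 400/2600]
  400 → container 3  [load 800/2600]
  300 → container 2  [load 2600/2600]
  300 → container 3  [load 1100/2600]
3 containers opened.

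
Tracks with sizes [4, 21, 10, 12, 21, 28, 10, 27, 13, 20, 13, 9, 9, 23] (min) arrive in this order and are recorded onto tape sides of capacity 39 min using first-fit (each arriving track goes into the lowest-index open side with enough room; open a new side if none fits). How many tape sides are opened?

7

  4 → side 1 (new)  [load 4/39]
  21 → side 1  [load 25/39]
  10 → side 1  [load 35/39]
  12 → side 2 (new)  [load 12/39]
  21 → side 2  [load 33/39]
  28 → side 3 (new)  [load 28/39]
  10 → side 3  [load 38/39]
  27 → side 4 (new)  [load 27/39]
  13 → side 5 (new)  [load 13/39]
  20 → side 5  [load 33/39]
  13 → side 6 (new)  [load 13/39]
  9 → side 4  [load 36/39]
  9 → side 6  [load 22/39]
  23 → side 7 (new)  [load 23/39]
7 tape sides opened.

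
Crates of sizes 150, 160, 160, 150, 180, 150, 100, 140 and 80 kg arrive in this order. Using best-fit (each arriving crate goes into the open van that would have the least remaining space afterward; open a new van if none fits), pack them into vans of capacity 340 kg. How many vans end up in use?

4

  150 → van 1 (new)  [load 150/340]
  160 → van 1  [load 310/340]
  160 → van 2 (new)  [load 160/340]
  150 → van 2  [load 310/340]
  180 → van 3 (new)  [load 180/340]
  150 → van 3  [load 330/340]
  100 → van 4 (new)  [load 100/340]
  140 → van 4  [load 240/340]
  80 → van 4  [load 320/340]
4 vans opened.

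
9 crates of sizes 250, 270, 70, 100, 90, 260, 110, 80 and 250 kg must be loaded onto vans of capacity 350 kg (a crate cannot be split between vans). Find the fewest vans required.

5

Total = 270 + 260 + 250 + 250 + 110 + 100 + 90 + 80 + 70 = 1480 kg.
Lower bound: ⌈1480/350⌉ = 5 vans.
A packing using 5 vans:
  van 1: 270 + 80 = 350
  van 2: 260 + 90 = 350
  van 3: 250 + 100 = 350
  van 4: 250 + 70 = 320
  van 5: 110 = 110
This matches the lower bound, so 5 is optimal.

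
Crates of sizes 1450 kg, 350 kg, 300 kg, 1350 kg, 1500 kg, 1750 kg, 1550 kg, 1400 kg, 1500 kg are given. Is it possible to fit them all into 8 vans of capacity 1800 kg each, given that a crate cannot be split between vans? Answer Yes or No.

Yes

A valid assignment using 7 vans:
  van 1: 1750 = 1750
  van 2: 1550 = 1550
  van 3: 1500 + 300 = 1800
  van 4: 1500 = 1500
  van 5: 1450 + 350 = 1800
  van 6: 1400 = 1400
  van 7: 1350 = 1350
That uses only 7 ≤ 8, so 8 vans are enough.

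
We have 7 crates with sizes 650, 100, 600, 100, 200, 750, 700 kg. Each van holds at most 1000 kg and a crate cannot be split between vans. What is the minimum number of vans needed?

Total = 750 + 700 + 650 + 600 + 200 + 100 + 100 = 3100 kg.
Lower bound: ⌈3100/1000⌉ = 4 vans.
A packing using 4 vans:
  van 1: 750 + 200 = 950
  van 2: 700 + 100 + 100 = 900
  van 3: 650 = 650
  van 4: 600 = 600
This matches the lower bound, so 4 is optimal.

4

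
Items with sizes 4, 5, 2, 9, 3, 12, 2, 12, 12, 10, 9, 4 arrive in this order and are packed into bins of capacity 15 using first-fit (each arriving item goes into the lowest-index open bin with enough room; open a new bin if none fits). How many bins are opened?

7

  4 → bin 1 (new)  [load 4/15]
  5 → bin 1  [load 9/15]
  2 → bin 1  [load 11/15]
  9 → bin 2 (new)  [load 9/15]
  3 → bin 1  [load 14/15]
  12 → bin 3 (new)  [load 12/15]
  2 → bin 2  [load 11/15]
  12 → bin 4 (new)  [load 12/15]
  12 → bin 5 (new)  [load 12/15]
  10 → bin 6 (new)  [load 10/15]
  9 → bin 7 (new)  [load 9/15]
  4 → bin 2  [load 15/15]
7 bins opened.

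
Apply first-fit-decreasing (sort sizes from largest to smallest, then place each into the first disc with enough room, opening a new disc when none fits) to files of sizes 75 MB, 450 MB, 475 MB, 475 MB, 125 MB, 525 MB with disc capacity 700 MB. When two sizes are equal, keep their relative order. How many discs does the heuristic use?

4

Sorted descending: 525, 475, 475, 450, 125, 75.
  525 → disc 1 (new)  [load 525/700]
  475 → disc 2 (new)  [load 475/700]
  475 → disc 3 (new)  [load 475/700]
  450 → disc 4 (new)  [load 450/700]
  125 → disc 1  [load 650/700]
  75 → disc 2  [load 550/700]
4 discs opened.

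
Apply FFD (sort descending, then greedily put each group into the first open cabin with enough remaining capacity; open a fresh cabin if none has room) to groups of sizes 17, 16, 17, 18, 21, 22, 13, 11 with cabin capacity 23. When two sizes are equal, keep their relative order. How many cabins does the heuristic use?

8

Sorted descending: 22, 21, 18, 17, 17, 16, 13, 11.
  22 → cabin 1 (new)  [load 22/23]
  21 → cabin 2 (new)  [load 21/23]
  18 → cabin 3 (new)  [load 18/23]
  17 → cabin 4 (new)  [load 17/23]
  17 → cabin 5 (new)  [load 17/23]
  16 → cabin 6 (new)  [load 16/23]
  13 → cabin 7 (new)  [load 13/23]
  11 → cabin 8 (new)  [load 11/23]
8 cabins opened.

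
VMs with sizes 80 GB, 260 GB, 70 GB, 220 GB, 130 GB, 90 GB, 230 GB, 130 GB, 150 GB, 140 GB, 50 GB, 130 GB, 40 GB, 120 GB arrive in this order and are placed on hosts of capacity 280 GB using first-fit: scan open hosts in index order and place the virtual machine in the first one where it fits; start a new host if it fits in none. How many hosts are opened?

7

  80 → host 1 (new)  [load 80/280]
  260 → host 2 (new)  [load 260/280]
  70 → host 1  [load 150/280]
  220 → host 3 (new)  [load 220/280]
  130 → host 1  [load 280/280]
  90 → host 4 (new)  [load 90/280]
  230 → host 5 (new)  [load 230/280]
  130 → host 4  [load 220/280]
  150 → host 6 (new)  [load 150/280]
  140 → host 7 (new)  [load 140/280]
  50 → host 3  [load 270/280]
  130 → host 6  [load 280/280]
  40 → host 4  [load 260/280]
  120 → host 7  [load 260/280]
7 hosts opened.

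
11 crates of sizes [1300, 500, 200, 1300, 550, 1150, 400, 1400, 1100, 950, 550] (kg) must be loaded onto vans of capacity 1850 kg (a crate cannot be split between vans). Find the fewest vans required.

Total = 1400 + 1300 + 1300 + 1150 + 1100 + 950 + 550 + 550 + 500 + 400 + 200 = 9400 kg.
Lower bound: ⌈9400/1850⌉ = 6 vans.
A packing using 6 vans:
  van 1: 1400 + 400 = 1800
  van 2: 1300 + 550 = 1850
  van 3: 1300 + 550 = 1850
  van 4: 1150 + 500 + 200 = 1850
  van 5: 1100 = 1100
  van 6: 950 = 950
This matches the lower bound, so 6 is optimal.

6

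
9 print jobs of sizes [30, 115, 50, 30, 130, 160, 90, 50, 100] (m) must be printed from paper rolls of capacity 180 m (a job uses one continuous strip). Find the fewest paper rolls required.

Total = 160 + 130 + 115 + 100 + 90 + 50 + 50 + 30 + 30 = 755 m.
Lower bound: ⌈755/180⌉ = 5 paper rolls.
A packing using 5 paper rolls:
  roll 1: 160 = 160
  roll 2: 130 + 50 = 180
  roll 3: 115 + 50 = 165
  roll 4: 100 + 30 + 30 = 160
  roll 5: 90 = 90
This matches the lower bound, so 5 is optimal.

5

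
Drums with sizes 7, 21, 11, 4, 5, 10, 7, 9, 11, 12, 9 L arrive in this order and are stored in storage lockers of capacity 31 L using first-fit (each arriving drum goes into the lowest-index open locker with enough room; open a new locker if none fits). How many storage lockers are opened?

  7 → locker 1 (new)  [load 7/31]
  21 → locker 1  [load 28/31]
  11 → locker 2 (new)  [load 11/31]
  4 → locker 2  [load 15/31]
  5 → locker 2  [load 20/31]
  10 → locker 2  [load 30/31]
  7 → locker 3 (new)  [load 7/31]
  9 → locker 3  [load 16/31]
  11 → locker 3  [load 27/31]
  12 → locker 4 (new)  [load 12/31]
  9 → locker 4  [load 21/31]
4 storage lockers opened.

4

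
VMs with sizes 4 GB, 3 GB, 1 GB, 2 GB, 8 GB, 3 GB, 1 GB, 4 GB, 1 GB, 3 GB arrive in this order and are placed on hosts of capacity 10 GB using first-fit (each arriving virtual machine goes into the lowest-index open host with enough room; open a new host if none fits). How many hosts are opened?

3

  4 → host 1 (new)  [load 4/10]
  3 → host 1  [load 7/10]
  1 → host 1  [load 8/10]
  2 → host 1  [load 10/10]
  8 → host 2 (new)  [load 8/10]
  3 → host 3 (new)  [load 3/10]
  1 → host 2  [load 9/10]
  4 → host 3  [load 7/10]
  1 → host 2  [load 10/10]
  3 → host 3  [load 10/10]
3 hosts opened.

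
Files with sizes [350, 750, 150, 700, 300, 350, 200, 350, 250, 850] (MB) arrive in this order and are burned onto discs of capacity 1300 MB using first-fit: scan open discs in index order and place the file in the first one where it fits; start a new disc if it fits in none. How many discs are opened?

4

  350 → disc 1 (new)  [load 350/1300]
  750 → disc 1  [load 1100/1300]
  150 → disc 1  [load 1250/1300]
  700 → disc 2 (new)  [load 700/1300]
  300 → disc 2  [load 1000/1300]
  350 → disc 3 (new)  [load 350/1300]
  200 → disc 2  [load 1200/1300]
  350 → disc 3  [load 700/1300]
  250 → disc 3  [load 950/1300]
  850 → disc 4 (new)  [load 850/1300]
4 discs opened.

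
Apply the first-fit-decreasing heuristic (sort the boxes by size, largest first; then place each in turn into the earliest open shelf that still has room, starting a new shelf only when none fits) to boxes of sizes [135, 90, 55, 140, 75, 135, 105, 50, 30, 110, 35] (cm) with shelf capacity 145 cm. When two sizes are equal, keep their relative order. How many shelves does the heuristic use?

7

Sorted descending: 140, 135, 135, 110, 105, 90, 75, 55, 50, 35, 30.
  140 → shelf 1 (new)  [load 140/145]
  135 → shelf 2 (new)  [load 135/145]
  135 → shelf 3 (new)  [load 135/145]
  110 → shelf 4 (new)  [load 110/145]
  105 → shelf 5 (new)  [load 105/145]
  90 → shelf 6 (new)  [load 90/145]
  75 → shelf 7 (new)  [load 75/145]
  55 → shelf 6  [load 145/145]
  50 → shelf 7  [load 125/145]
  35 → shelf 4  [load 145/145]
  30 → shelf 5  [load 135/145]
7 shelves opened.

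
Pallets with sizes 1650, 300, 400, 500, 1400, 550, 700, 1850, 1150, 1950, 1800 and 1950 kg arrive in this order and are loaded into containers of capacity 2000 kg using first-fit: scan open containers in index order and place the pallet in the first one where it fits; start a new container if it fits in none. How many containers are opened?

8

  1650 → container 1 (new)  [load 1650/2000]
  300 → container 1  [load 1950/2000]
  400 → container 2 (new)  [load 400/2000]
  500 → container 2  [load 900/2000]
  1400 → container 3 (new)  [load 1400/2000]
  550 → container 2  [load 1450/2000]
  700 → container 4 (new)  [load 700/2000]
  1850 → container 5 (new)  [load 1850/2000]
  1150 → container 4  [load 1850/2000]
  1950 → container 6 (new)  [load 1950/2000]
  1800 → container 7 (new)  [load 1800/2000]
  1950 → container 8 (new)  [load 1950/2000]
8 containers opened.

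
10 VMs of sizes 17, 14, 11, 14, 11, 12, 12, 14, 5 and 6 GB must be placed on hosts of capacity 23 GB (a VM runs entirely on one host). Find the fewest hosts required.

Total = 17 + 14 + 14 + 14 + 12 + 12 + 11 + 11 + 6 + 5 = 116 GB.
Lower bound: ⌈116/23⌉ = 6 hosts.
A packing using 6 hosts:
  host 1: 17 + 6 = 23
  host 2: 14 + 5 = 19
  host 3: 14 = 14
  host 4: 14 = 14
  host 5: 12 + 11 = 23
  host 6: 12 + 11 = 23
This matches the lower bound, so 6 is optimal.

6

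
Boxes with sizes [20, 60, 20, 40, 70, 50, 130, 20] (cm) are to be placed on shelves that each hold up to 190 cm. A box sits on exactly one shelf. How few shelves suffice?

Total = 130 + 70 + 60 + 50 + 40 + 20 + 20 + 20 = 410 cm.
Lower bound: ⌈410/190⌉ = 3 shelves.
A packing using 3 shelves:
  shelf 1: 130 + 60 = 190
  shelf 2: 70 + 50 + 40 + 20 = 180
  shelf 3: 20 + 20 = 40
This matches the lower bound, so 3 is optimal.

3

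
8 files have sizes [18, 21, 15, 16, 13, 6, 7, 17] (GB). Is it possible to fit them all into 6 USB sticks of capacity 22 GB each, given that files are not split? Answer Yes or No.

Yes

A valid assignment using 6 USB sticks:
  USB stick 1: 21 = 21
  USB stick 2: 18 = 18
  USB stick 3: 17 = 17
  USB stick 4: 16 + 6 = 22
  USB stick 5: 15 + 7 = 22
  USB stick 6: 13 = 13
Every load is within 22 GB, so 6 USB sticks suffice.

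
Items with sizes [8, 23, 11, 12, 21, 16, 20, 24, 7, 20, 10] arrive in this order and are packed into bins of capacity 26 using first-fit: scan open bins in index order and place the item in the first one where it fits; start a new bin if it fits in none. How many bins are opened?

  8 → bin 1 (new)  [load 8/26]
  23 → bin 2 (new)  [load 23/26]
  11 → bin 1  [load 19/26]
  12 → bin 3 (new)  [load 12/26]
  21 → bin 4 (new)  [load 21/26]
  16 → bin 5 (new)  [load 16/26]
  20 → bin 6 (new)  [load 20/26]
  24 → bin 7 (new)  [load 24/26]
  7 → bin 1  [load 26/26]
  20 → bin 8 (new)  [load 20/26]
  10 → bin 3  [load 22/26]
8 bins opened.

8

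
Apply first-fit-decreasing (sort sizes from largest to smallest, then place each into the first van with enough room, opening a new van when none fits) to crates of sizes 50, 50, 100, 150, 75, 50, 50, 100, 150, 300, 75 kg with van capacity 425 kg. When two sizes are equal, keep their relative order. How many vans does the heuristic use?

Sorted descending: 300, 150, 150, 100, 100, 75, 75, 50, 50, 50, 50.
  300 → van 1 (new)  [load 300/425]
  150 → van 2 (new)  [load 150/425]
  150 → van 2  [load 300/425]
  100 → van 1  [load 400/425]
  100 → van 2  [load 400/425]
  75 → van 3 (new)  [load 75/425]
  75 → van 3  [load 150/425]
  50 → van 3  [load 200/425]
  50 → van 3  [load 250/425]
  50 → van 3  [load 300/425]
  50 → van 3  [load 350/425]
3 vans opened.

3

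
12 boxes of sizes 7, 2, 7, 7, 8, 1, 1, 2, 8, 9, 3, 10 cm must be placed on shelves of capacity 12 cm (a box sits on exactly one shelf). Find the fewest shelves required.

Total = 10 + 9 + 8 + 8 + 7 + 7 + 7 + 3 + 2 + 2 + 1 + 1 = 65 cm.
Lower bound: ⌈65/12⌉ = 6 shelves.
Also, 7 boxes each exceed 6 cm, and no two of those can share a shelf, so at least 7 shelves are needed.
A packing using 7 shelves:
  shelf 1: 10 + 2 = 12
  shelf 2: 9 + 3 = 12
  shelf 3: 8 + 2 + 1 + 1 = 12
  shelf 4: 8 = 8
  shelf 5: 7 = 7
  shelf 6: 7 = 7
  shelf 7: 7 = 7
This matches the lower bound, so 7 is optimal.

7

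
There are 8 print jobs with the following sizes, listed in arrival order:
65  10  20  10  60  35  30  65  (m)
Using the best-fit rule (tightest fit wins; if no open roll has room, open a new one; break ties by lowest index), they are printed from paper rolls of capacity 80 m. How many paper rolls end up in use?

5

  65 → roll 1 (new)  [load 65/80]
  10 → roll 1  [load 75/80]
  20 → roll 2 (new)  [load 20/80]
  10 → roll 2  [load 30/80]
  60 → roll 3 (new)  [load 60/80]
  35 → roll 2  [load 65/80]
  30 → roll 4 (new)  [load 30/80]
  65 → roll 5 (new)  [load 65/80]
5 paper rolls opened.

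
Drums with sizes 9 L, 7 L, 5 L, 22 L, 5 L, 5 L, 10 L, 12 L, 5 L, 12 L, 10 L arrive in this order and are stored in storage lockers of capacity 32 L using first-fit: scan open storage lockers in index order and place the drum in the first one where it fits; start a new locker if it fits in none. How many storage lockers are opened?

4

  9 → locker 1 (new)  [load 9/32]
  7 → locker 1  [load 16/32]
  5 → locker 1  [load 21/32]
  22 → locker 2 (new)  [load 22/32]
  5 → locker 1  [load 26/32]
  5 → locker 1  [load 31/32]
  10 → locker 2  [load 32/32]
  12 → locker 3 (new)  [load 12/32]
  5 → locker 3  [load 17/32]
  12 → locker 3  [load 29/32]
  10 → locker 4 (new)  [load 10/32]
4 storage lockers opened.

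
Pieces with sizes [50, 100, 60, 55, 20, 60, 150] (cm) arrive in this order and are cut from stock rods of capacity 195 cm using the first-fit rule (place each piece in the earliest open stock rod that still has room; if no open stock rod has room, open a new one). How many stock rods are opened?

3

  50 → stock rod 1 (new)  [load 50/195]
  100 → stock rod 1  [load 150/195]
  60 → stock rod 2 (new)  [load 60/195]
  55 → stock rod 2  [load 115/195]
  20 → stock rod 1  [load 170/195]
  60 → stock rod 2  [load 175/195]
  150 → stock rod 3 (new)  [load 150/195]
3 stock rods opened.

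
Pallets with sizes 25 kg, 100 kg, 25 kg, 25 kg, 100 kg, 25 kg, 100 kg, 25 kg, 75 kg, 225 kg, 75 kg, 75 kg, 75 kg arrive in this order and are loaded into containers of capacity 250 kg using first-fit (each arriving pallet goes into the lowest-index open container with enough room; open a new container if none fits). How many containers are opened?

  25 → container 1 (new)  [load 25/250]
  100 → container 1  [load 125/250]
  25 → container 1  [load 150/250]
  25 → container 1  [load 175/250]
  100 → container 2 (new)  [load 100/250]
  25 → container 1  [load 200/250]
  100 → container 2  [load 200/250]
  25 → container 1  [load 225/250]
  75 → container 3 (new)  [load 75/250]
  225 → container 4 (new)  [load 225/250]
  75 → container 3  [load 150/250]
  75 → container 3  [load 225/250]
  75 → container 5 (new)  [load 75/250]
5 containers opened.

5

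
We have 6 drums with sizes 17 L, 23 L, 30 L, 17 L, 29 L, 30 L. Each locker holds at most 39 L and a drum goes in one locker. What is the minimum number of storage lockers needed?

Total = 30 + 30 + 29 + 23 + 17 + 17 = 146 L.
Lower bound: ⌈146/39⌉ = 4 storage lockers.
A packing using 5 storage lockers:
  locker 1: 30 = 30
  locker 2: 30 = 30
  locker 3: 29 = 29
  locker 4: 23 = 23
  locker 5: 17 + 17 = 34
No arrangement into 4 storage lockers stays within capacity, so 5 is optimal.

5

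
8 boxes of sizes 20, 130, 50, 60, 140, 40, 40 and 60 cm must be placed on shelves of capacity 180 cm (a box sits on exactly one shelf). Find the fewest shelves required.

Total = 140 + 130 + 60 + 60 + 50 + 40 + 40 + 20 = 540 cm.
Lower bound: ⌈540/180⌉ = 3 shelves.
A packing using 3 shelves:
  shelf 1: 140 + 40 = 180
  shelf 2: 130 + 50 = 180
  shelf 3: 60 + 60 + 40 + 20 = 180
This matches the lower bound, so 3 is optimal.

3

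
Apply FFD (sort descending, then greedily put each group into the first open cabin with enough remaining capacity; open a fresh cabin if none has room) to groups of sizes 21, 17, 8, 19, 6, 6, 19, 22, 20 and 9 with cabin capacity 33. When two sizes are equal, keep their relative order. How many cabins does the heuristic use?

Sorted descending: 22, 21, 20, 19, 19, 17, 9, 8, 6, 6.
  22 → cabin 1 (new)  [load 22/33]
  21 → cabin 2 (new)  [load 21/33]
  20 → cabin 3 (new)  [load 20/33]
  19 → cabin 4 (new)  [load 19/33]
  19 → cabin 5 (new)  [load 19/33]
  17 → cabin 6 (new)  [load 17/33]
  9 → cabin 1  [load 31/33]
  8 → cabin 2  [load 29/33]
  6 → cabin 3  [load 26/33]
  6 → cabin 3  [load 32/33]
6 cabins opened.

6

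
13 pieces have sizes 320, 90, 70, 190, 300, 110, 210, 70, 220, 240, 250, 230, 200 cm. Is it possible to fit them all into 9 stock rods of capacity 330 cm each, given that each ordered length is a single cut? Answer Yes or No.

Yes

A valid assignment using 9 stock rods:
  stock rod 1: 320 = 320
  stock rod 2: 300 = 300
  stock rod 3: 250 + 70 = 320
  stock rod 4: 240 + 90 = 330
  stock rod 5: 230 + 70 = 300
  stock rod 6: 220 + 110 = 330
  stock rod 7: 210 = 210
  stock rod 8: 200 = 200
  stock rod 9: 190 = 190
Every load is within 330 cm, so 9 stock rods suffice.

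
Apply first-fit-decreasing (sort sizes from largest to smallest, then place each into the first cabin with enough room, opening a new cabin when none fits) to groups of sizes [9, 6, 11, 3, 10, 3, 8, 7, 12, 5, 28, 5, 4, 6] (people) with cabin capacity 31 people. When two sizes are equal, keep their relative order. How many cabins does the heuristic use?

Sorted descending: 28, 12, 11, 10, 9, 8, 7, 6, 6, 5, 5, 4, 3, 3.
  28 → cabin 1 (new)  [load 28/31]
  12 → cabin 2 (new)  [load 12/31]
  11 → cabin 2  [load 23/31]
  10 → cabin 3 (new)  [load 10/31]
  9 → cabin 3  [load 19/31]
  8 → cabin 2  [load 31/31]
  7 → cabin 3  [load 26/31]
  6 → cabin 4 (new)  [load 6/31]
  6 → cabin 4  [load 12/31]
  5 → cabin 3  [load 31/31]
  5 → cabin 4  [load 17/31]
  4 → cabin 4  [load 21/31]
  3 → cabin 1  [load 31/31]
  3 → cabin 4  [load 24/31]
4 cabins opened.

4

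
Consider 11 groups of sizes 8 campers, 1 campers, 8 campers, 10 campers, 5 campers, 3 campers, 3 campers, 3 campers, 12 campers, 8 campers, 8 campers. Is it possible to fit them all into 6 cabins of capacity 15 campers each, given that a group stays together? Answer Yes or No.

Yes

A valid assignment using 6 cabins:
  cabin 1: 12 + 3 = 15
  cabin 2: 10 + 5 = 15
  cabin 3: 8 + 3 + 3 + 1 = 15
  cabin 4: 8 = 8
  cabin 5: 8 = 8
  cabin 6: 8 = 8
Every load is within 15 campers, so 6 cabins suffice.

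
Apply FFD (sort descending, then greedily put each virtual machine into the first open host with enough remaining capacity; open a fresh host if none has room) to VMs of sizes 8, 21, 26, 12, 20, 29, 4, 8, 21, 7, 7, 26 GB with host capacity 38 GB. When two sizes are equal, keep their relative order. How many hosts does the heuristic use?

6

Sorted descending: 29, 26, 26, 21, 21, 20, 12, 8, 8, 7, 7, 4.
  29 → host 1 (new)  [load 29/38]
  26 → host 2 (new)  [load 26/38]
  26 → host 3 (new)  [load 26/38]
  21 → host 4 (new)  [load 21/38]
  21 → host 5 (new)  [load 21/38]
  20 → host 6 (new)  [load 20/38]
  12 → host 2  [load 38/38]
  8 → host 1  [load 37/38]
  8 → host 3  [load 34/38]
  7 → host 4  [load 28/38]
  7 → host 4  [load 35/38]
  4 → host 3  [load 38/38]
6 hosts opened.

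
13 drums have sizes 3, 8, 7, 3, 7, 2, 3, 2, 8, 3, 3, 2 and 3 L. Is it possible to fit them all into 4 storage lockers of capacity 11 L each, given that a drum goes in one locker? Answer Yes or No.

No

Total = 54 L; ⌈54/11⌉ = 5.
At least 5 storage lockers are required, but only 4 are allowed.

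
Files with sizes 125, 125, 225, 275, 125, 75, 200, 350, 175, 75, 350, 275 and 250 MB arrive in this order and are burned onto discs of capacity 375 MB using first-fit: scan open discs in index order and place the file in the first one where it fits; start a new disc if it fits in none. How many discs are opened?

  125 → disc 1 (new)  [load 125/375]
  125 → disc 1  [load 250/375]
  225 → disc 2 (new)  [load 225/375]
  275 → disc 3 (new)  [load 275/375]
  125 → disc 1  [load 375/375]
  75 → disc 2  [load 300/375]
  200 → disc 4 (new)  [load 200/375]
  350 → disc 5 (new)  [load 350/375]
  175 → disc 4  [load 375/375]
  75 → disc 2  [load 375/375]
  350 → disc 6 (new)  [load 350/375]
  275 → disc 7 (new)  [load 275/375]
  250 → disc 8 (new)  [load 250/375]
8 discs opened.

8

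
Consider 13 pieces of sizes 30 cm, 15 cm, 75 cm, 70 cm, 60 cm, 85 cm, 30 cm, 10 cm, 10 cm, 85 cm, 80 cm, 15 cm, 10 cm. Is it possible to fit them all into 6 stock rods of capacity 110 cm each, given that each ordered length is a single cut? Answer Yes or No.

Yes

A valid assignment using 6 stock rods:
  stock rod 1: 85 + 15 + 10 = 110
  stock rod 2: 85 + 15 + 10 = 110
  stock rod 3: 80 + 30 = 110
  stock rod 4: 75 + 30 = 105
  stock rod 5: 70 + 10 = 80
  stock rod 6: 60 = 60
Every load is within 110 cm, so 6 stock rods suffice.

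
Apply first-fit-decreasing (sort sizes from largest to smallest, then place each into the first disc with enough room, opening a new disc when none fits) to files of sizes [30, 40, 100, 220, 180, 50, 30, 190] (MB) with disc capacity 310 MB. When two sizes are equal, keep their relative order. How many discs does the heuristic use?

Sorted descending: 220, 190, 180, 100, 50, 40, 30, 30.
  220 → disc 1 (new)  [load 220/310]
  190 → disc 2 (new)  [load 190/310]
  180 → disc 3 (new)  [load 180/310]
  100 → disc 2  [load 290/310]
  50 → disc 1  [load 270/310]
  40 → disc 1  [load 310/310]
  30 → disc 3  [load 210/310]
  30 → disc 3  [load 240/310]
3 discs opened.

3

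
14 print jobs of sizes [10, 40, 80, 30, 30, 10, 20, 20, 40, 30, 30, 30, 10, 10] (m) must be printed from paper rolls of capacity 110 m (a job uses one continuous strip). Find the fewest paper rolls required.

Total = 80 + 40 + 40 + 30 + 30 + 30 + 30 + 30 + 20 + 20 + 10 + 10 + 10 + 10 = 390 m.
Lower bound: ⌈390/110⌉ = 4 paper rolls.
A packing using 4 paper rolls:
  roll 1: 80 + 30 = 110
  roll 2: 40 + 40 + 30 = 110
  roll 3: 30 + 30 + 30 + 20 = 110
  roll 4: 20 + 10 + 10 + 10 + 10 = 60
This matches the lower bound, so 4 is optimal.

4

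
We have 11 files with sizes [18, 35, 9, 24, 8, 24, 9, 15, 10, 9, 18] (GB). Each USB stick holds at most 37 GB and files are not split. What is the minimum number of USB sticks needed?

6

Total = 35 + 24 + 24 + 18 + 18 + 15 + 10 + 9 + 9 + 9 + 8 = 179 GB.
Lower bound: ⌈179/37⌉ = 5 USB sticks.
A packing using 6 USB sticks:
  USB stick 1: 35 = 35
  USB stick 2: 24 + 10 = 34
  USB stick 3: 24 + 9 = 33
  USB stick 4: 18 + 18 = 36
  USB stick 5: 15 + 9 + 9 = 33
  USB stick 6: 8 = 8
No arrangement into 5 USB sticks stays within capacity, so 6 is optimal.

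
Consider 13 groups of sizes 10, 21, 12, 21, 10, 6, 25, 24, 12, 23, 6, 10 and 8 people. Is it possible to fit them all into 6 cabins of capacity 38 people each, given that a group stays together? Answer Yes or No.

A valid assignment using 6 cabins:
  cabin 1: 25 + 12 = 37
  cabin 2: 24 + 12 = 36
  cabin 3: 23 + 10 = 33
  cabin 4: 21 + 10 + 6 = 37
  cabin 5: 21 + 10 + 6 = 37
  cabin 6: 8 = 8
Every load is within 38 people, so 6 cabins suffice.

Yes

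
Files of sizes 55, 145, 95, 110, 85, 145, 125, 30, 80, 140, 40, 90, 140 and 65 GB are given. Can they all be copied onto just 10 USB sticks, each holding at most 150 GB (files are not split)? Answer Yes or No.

A valid assignment using 10 USB sticks:
  USB stick 1: 145 = 145
  USB stick 2: 145 = 145
  USB stick 3: 140 = 140
  USB stick 4: 140 = 140
  USB stick 5: 125 = 125
  USB stick 6: 110 + 40 = 150
  USB stick 7: 95 + 55 = 150
  USB stick 8: 90 + 30 = 120
  USB stick 9: 85 + 65 = 150
  USB stick 10: 80 = 80
Every load is within 150 GB, so 10 USB sticks suffice.

Yes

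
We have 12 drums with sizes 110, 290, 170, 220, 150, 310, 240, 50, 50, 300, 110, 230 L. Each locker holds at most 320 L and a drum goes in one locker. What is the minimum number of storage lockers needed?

8

Total = 310 + 300 + 290 + 240 + 230 + 220 + 170 + 150 + 110 + 110 + 50 + 50 = 2230 L.
Lower bound: ⌈2230/320⌉ = 7 storage lockers.
A packing using 8 storage lockers:
  locker 1: 310 = 310
  locker 2: 300 = 300
  locker 3: 290 = 290
  locker 4: 240 + 50 = 290
  locker 5: 230 + 50 = 280
  locker 6: 220 = 220
  locker 7: 170 + 150 = 320
  locker 8: 110 + 110 = 220
No arrangement into 7 storage lockers stays within capacity, so 8 is optimal.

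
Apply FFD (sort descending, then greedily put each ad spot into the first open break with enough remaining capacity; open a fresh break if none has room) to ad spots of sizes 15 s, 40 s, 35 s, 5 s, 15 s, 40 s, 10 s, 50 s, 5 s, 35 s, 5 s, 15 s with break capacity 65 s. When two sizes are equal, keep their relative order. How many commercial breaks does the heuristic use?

5

Sorted descending: 50, 40, 40, 35, 35, 15, 15, 15, 10, 5, 5, 5.
  50 → break 1 (new)  [load 50/65]
  40 → break 2 (new)  [load 40/65]
  40 → break 3 (new)  [load 40/65]
  35 → break 4 (new)  [load 35/65]
  35 → break 5 (new)  [load 35/65]
  15 → break 1  [load 65/65]
  15 → break 2  [load 55/65]
  15 → break 3  [load 55/65]
  10 → break 2  [load 65/65]
  5 → break 3  [load 60/65]
  5 → break 3  [load 65/65]
  5 → break 4  [load 40/65]
5 commercial breaks opened.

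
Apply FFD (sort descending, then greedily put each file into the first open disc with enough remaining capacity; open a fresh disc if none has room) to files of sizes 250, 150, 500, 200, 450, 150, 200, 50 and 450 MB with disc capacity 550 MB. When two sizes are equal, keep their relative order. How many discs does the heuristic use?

Sorted descending: 500, 450, 450, 250, 200, 200, 150, 150, 50.
  500 → disc 1 (new)  [load 500/550]
  450 → disc 2 (new)  [load 450/550]
  450 → disc 3 (new)  [load 450/550]
  250 → disc 4 (new)  [load 250/550]
  200 → disc 4  [load 450/550]
  200 → disc 5 (new)  [load 200/550]
  150 → disc 5  [load 350/550]
  150 → disc 5  [load 500/550]
  50 → disc 1  [load 550/550]
5 discs opened.

5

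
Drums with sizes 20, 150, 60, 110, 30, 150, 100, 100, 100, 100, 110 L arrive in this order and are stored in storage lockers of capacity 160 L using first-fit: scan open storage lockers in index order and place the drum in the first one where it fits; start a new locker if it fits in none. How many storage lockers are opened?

  20 → locker 1 (new)  [load 20/160]
  150 → locker 2 (new)  [load 150/160]
  60 → locker 1  [load 80/160]
  110 → locker 3 (new)  [load 110/160]
  30 → locker 1  [load 110/160]
  150 → locker 4 (new)  [load 150/160]
  100 → locker 5 (new)  [load 100/160]
  100 → locker 6 (new)  [load 100/160]
  100 → locker 7 (new)  [load 100/160]
  100 → locker 8 (new)  [load 100/160]
  110 → locker 9 (new)  [load 110/160]
9 storage lockers opened.

9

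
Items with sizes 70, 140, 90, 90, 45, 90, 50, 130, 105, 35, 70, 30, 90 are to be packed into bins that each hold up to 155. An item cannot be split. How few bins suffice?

Total = 140 + 130 + 105 + 90 + 90 + 90 + 90 + 70 + 70 + 50 + 45 + 35 + 30 = 1035.
Lower bound: ⌈1035/155⌉ = 7 bins.
A packing using 8 bins:
  bin 1: 140 = 140
  bin 2: 130 = 130
  bin 3: 105 + 50 = 155
  bin 4: 90 + 45 = 135
  bin 5: 90 + 35 + 30 = 155
  bin 6: 90 = 90
  bin 7: 90 = 90
  bin 8: 70 + 70 = 140
No arrangement into 7 bins stays within capacity, so 8 is optimal.

8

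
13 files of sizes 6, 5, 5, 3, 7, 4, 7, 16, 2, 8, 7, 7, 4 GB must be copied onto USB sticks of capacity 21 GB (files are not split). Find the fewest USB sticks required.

4

Total = 16 + 8 + 7 + 7 + 7 + 7 + 6 + 5 + 5 + 4 + 4 + 3 + 2 = 81 GB.
Lower bound: ⌈81/21⌉ = 4 USB sticks.
A packing using 4 USB sticks:
  USB stick 1: 16 + 5 = 21
  USB stick 2: 8 + 7 + 6 = 21
  USB stick 3: 7 + 7 + 7 = 21
  USB stick 4: 5 + 4 + 4 + 3 + 2 = 18
This matches the lower bound, so 4 is optimal.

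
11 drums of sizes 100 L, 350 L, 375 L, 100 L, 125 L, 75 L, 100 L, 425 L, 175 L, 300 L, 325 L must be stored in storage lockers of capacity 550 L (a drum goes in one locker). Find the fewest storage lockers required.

Total = 425 + 375 + 350 + 325 + 300 + 175 + 125 + 100 + 100 + 100 + 75 = 2450 L.
Lower bound: ⌈2450/550⌉ = 5 storage lockers.
A packing using 5 storage lockers:
  locker 1: 425 + 125 = 550
  locker 2: 375 + 175 = 550
  locker 3: 350 + 100 + 100 = 550
  locker 4: 325 + 100 + 75 = 500
  locker 5: 300 = 300
This matches the lower bound, so 5 is optimal.

5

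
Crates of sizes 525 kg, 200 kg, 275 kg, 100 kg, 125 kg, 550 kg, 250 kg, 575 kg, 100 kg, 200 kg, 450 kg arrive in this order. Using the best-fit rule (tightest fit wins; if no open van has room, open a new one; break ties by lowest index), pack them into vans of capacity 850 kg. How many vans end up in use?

  525 → van 1 (new)  [load 525/850]
  200 → van 1  [load 725/850]
  275 → van 2 (new)  [load 275/850]
  100 → van 1  [load 825/850]
  125 → van 2  [load 400/850]
  550 → van 3 (new)  [load 550/850]
  250 → van 3  [load 800/850]
  575 → van 4 (new)  [load 575/850]
  100 → van 4  [load 675/850]
  200 → van 2  [load 600/850]
  450 → van 5 (new)  [load 450/850]
5 vans opened.

5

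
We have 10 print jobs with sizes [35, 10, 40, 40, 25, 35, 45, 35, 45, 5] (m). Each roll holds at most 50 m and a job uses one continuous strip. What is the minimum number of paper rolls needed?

8

Total = 45 + 45 + 40 + 40 + 35 + 35 + 35 + 25 + 10 + 5 = 315 m.
Lower bound: ⌈315/50⌉ = 7 paper rolls.
A packing using 8 paper rolls:
  roll 1: 45 + 5 = 50
  roll 2: 45 = 45
  roll 3: 40 + 10 = 50
  roll 4: 40 = 40
  roll 5: 35 = 35
  roll 6: 35 = 35
  roll 7: 35 = 35
  roll 8: 25 = 25
No arrangement into 7 paper rolls stays within capacity, so 8 is optimal.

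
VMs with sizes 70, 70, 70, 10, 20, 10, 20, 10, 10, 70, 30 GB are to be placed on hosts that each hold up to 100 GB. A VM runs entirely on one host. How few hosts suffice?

Total = 70 + 70 + 70 + 70 + 30 + 20 + 20 + 10 + 10 + 10 + 10 = 390 GB.
Lower bound: ⌈390/100⌉ = 4 hosts.
A packing using 4 hosts:
  host 1: 70 + 30 = 100
  host 2: 70 + 20 + 10 = 100
  host 3: 70 + 20 + 10 = 100
  host 4: 70 + 10 + 10 = 90
This matches the lower bound, so 4 is optimal.

4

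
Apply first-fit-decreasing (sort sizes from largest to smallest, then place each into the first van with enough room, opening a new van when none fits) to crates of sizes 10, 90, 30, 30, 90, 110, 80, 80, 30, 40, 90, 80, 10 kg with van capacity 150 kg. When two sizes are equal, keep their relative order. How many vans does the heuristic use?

7

Sorted descending: 110, 90, 90, 90, 80, 80, 80, 40, 30, 30, 30, 10, 10.
  110 → van 1 (new)  [load 110/150]
  90 → van 2 (new)  [load 90/150]
  90 → van 3 (new)  [load 90/150]
  90 → van 4 (new)  [load 90/150]
  80 → van 5 (new)  [load 80/150]
  80 → van 6 (new)  [load 80/150]
  80 → van 7 (new)  [load 80/150]
  40 → van 1  [load 150/150]
  30 → van 2  [load 120/150]
  30 → van 2  [load 150/150]
  30 → van 3  [load 120/150]
  10 → van 3  [load 130/150]
  10 → van 3  [load 140/150]
7 vans opened.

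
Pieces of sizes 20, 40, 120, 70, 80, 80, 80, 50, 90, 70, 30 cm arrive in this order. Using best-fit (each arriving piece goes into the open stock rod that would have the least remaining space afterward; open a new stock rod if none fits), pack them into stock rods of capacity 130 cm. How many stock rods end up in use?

7

  20 → stock rod 1 (new)  [load 20/130]
  40 → stock rod 1  [load 60/130]
  120 → stock rod 2 (new)  [load 120/130]
  70 → stock rod 1  [load 130/130]
  80 → stock rod 3 (new)  [load 80/130]
  80 → stock rod 4 (new)  [load 80/130]
  80 → stock rod 5 (new)  [load 80/130]
  50 → stock rod 3  [load 130/130]
  90 → stock rod 6 (new)  [load 90/130]
  70 → stock rod 7 (new)  [load 70/130]
  30 → stock rod 6  [load 120/130]
7 stock rods opened.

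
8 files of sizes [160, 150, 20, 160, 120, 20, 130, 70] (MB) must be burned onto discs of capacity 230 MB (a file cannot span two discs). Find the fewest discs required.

Total = 160 + 160 + 150 + 130 + 120 + 70 + 20 + 20 = 830 MB.
Lower bound: ⌈830/230⌉ = 4 discs.
Also, 5 files each exceed 115 MB, and no two of those can share a disc, so at least 5 discs are needed.
A packing using 5 discs:
  disc 1: 160 + 70 = 230
  disc 2: 160 + 20 + 20 = 200
  disc 3: 150 = 150
  disc 4: 130 = 130
  disc 5: 120 = 120
This matches the lower bound, so 5 is optimal.

5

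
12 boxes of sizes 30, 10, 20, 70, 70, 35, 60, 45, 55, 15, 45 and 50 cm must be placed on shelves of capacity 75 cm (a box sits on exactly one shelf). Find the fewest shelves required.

Total = 70 + 70 + 60 + 55 + 50 + 45 + 45 + 35 + 30 + 20 + 15 + 10 = 505 cm.
Lower bound: ⌈505/75⌉ = 7 shelves.
A packing using 8 shelves:
  shelf 1: 70 = 70
  shelf 2: 70 = 70
  shelf 3: 60 + 15 = 75
  shelf 4: 55 + 20 = 75
  shelf 5: 50 + 10 = 60
  shelf 6: 45 + 30 = 75
  shelf 7: 45 = 45
  shelf 8: 35 = 35
No arrangement into 7 shelves stays within capacity, so 8 is optimal.

8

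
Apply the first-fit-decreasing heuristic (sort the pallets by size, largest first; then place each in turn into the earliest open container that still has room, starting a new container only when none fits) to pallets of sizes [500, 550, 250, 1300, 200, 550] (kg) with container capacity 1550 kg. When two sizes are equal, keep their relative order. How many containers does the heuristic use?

Sorted descending: 1300, 550, 550, 500, 250, 200.
  1300 → container 1 (new)  [load 1300/1550]
  550 → container 2 (new)  [load 550/1550]
  550 → container 2  [load 1100/1550]
  500 → container 3 (new)  [load 500/1550]
  250 → container 1  [load 1550/1550]
  200 → container 2  [load 1300/1550]
3 containers opened.

3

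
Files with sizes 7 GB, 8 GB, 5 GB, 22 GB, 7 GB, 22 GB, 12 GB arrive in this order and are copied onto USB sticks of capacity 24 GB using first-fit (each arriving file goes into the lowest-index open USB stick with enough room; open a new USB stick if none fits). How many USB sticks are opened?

4

  7 → USB stick 1 (new)  [load 7/24]
  8 → USB stick 1  [load 15/24]
  5 → USB stick 1  [load 20/24]
  22 → USB stick 2 (new)  [load 22/24]
  7 → USB stick 3 (new)  [load 7/24]
  22 → USB stick 4 (new)  [load 22/24]
  12 → USB stick 3  [load 19/24]
4 USB sticks opened.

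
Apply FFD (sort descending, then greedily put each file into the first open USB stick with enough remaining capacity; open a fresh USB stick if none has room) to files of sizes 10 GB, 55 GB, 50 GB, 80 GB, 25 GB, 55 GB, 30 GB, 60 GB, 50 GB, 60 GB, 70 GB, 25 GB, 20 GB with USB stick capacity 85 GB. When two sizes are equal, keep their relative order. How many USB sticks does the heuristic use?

Sorted descending: 80, 70, 60, 60, 55, 55, 50, 50, 30, 25, 25, 20, 10.
  80 → USB stick 1 (new)  [load 80/85]
  70 → USB stick 2 (new)  [load 70/85]
  60 → USB stick 3 (new)  [load 60/85]
  60 → USB stick 4 (new)  [load 60/85]
  55 → USB stick 5 (new)  [load 55/85]
  55 → USB stick 6 (new)  [load 55/85]
  50 → USB stick 7 (new)  [load 50/85]
  50 → USB stick 8 (new)  [load 50/85]
  30 → USB stick 5  [load 85/85]
  25 → USB stick 3  [load 85/85]
  25 → USB stick 4  [load 85/85]
  20 → USB stick 6  [load 75/85]
  10 → USB stick 2  [load 80/85]
8 USB sticks opened.

8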